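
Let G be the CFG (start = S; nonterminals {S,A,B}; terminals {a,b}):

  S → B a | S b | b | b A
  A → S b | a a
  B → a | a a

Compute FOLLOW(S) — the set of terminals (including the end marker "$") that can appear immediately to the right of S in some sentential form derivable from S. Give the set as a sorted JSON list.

Compute FIRST by fixpoint:
pass 1:
  A via A→a a: +{a}
  B via B→a: +{a}
  S via S→B a: +{a}
  S via S→b: +{b}
  S: {a,b}  A: {a}  B: {a}
pass 2:
  A via A→S b: +{b}
  S: {a,b}  A: {a,b}  B: {a}
pass 3: (stable)
  S: {a,b}  A: {a,b}  B: {a}

Compute FOLLOW by fixpoint:
initialize: $ ∈ FOLLOW(S)
pass 1:
  A→S b: FOLLOW(S) ⊇ FIRST(b) = {b}; new: +{b}
  S→B a: FOLLOW(B) ⊇ FIRST(a) = {a}; new: +{a}
  S→b A: FOLLOW(A) ⊇ FOLLOW(S) ⊇ {$,b}; new: +{$,b}
  FOLLOW(S)={$,b}  FOLLOW(A)={$,b}  FOLLOW(B)={a}
pass 2: (stable)
  FOLLOW(S)={$,b}  FOLLOW(A)={$,b}  FOLLOW(B)={a}

FOLLOW(S) = ["$", "b"]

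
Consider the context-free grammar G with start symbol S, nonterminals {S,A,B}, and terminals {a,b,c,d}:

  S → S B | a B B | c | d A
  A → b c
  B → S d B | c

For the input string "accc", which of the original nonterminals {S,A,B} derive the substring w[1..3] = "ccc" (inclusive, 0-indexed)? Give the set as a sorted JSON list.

Convert to CNF:
  S -> S B | T2 A | T3 X5 | c
  A -> T0 T1
  B -> S X4 | c
  T0 -> b
  T1 -> c
  T2 -> d
  T3 -> a
  X4 -> T2 B
  X5 -> B B

Fill CYK table bottom-up (cells [i..j] with 1 ≤ i ≤ j ≤ 3 only):
  [1..1]={B,S,T1}  "c"  orig:{B,S}
  [2..2]={B,S,T1}  "c"  orig:{B,S}
  [3..3]={B,S,T1}  "c"  orig:{B,S}
  [1..2]={S,X5}  "cc"  orig:{S}
  [2..3]={S,X5}  "cc"  orig:{S}
  [1..3]={S}  "ccc"

Original NTs in T[1,3] deriving "ccc": ["S"]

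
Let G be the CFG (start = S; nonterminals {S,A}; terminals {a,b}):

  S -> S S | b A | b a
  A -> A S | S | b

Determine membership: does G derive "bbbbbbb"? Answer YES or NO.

Convert to CNF:
  S -> S S | T0 A | T0 T1
  A -> A S | S S | T0 A | T0 T1 | b
  T0 -> b
  T1 -> a

CYK fill:
  cell(0,0) b: {A,T0}  orig:{A}
  cell(1,1) b: {A,T0}  orig:{A}
  cell(2,2) b: {A,T0}  orig:{A}
  cell(3,3) b: {A,T0}  orig:{A}
  cell(4,4) b: {A,T0}  orig:{A}
  cell(5,5) b: {A,T0}  orig:{A}
  cell(6,6) b: {A,T0}  orig:{A}
  cell(0,1) bb: {A,S}
  cell(1,2) bb: {A,S}
  cell(2,3) bb: {A,S}
  cell(3,4) bb: {A,S}
  cell(4,5) bb: {A,S}
  cell(5,6) bb: {A,S}
  cell(0,2) bbb: {A,S}
  cell(1,3) bbb: {A,S}
  cell(2,4) bbb: {A,S}
  cell(3,5) bbb: {A,S}
  cell(4,6) bbb: {A,S}
  cell(0,3) bbbb: {A,S}
  cell(1,4) bbbb: {A,S}
  cell(2,5) bbbb: {A,S}
  cell(3,6) bbbb: {A,S}
  cell(0,4) bbbbb: {A,S}
  cell(1,5) bbbbb: {A,S}
  cell(2,6) bbbbb: {A,S}
  cell(0,5) bbbbbb: {A,S}
  cell(1,6) bbbbbb: {A,S}
  cell(0,6) bbbbbbb: {A,S}

S ∈ T[0,6] ⇒ YES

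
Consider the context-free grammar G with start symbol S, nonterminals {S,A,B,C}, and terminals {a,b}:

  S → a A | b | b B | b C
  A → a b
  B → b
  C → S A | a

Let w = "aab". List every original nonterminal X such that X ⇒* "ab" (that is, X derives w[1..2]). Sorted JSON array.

CNF form of G:
  S -> T0 A | T1 B | T1 C | b
  A -> T0 T1
  B -> b
  C -> S A | a
  T0 -> a
  T1 -> b

CYK fill — only the sub-triangle for w[1..2]:
  T[1,1] 'a' = {C,T0}  orig:{C}
  T[2,2] 'b' = {B,S,T1}  orig:{B,S}
  T[1,2] 'ab' = {A}

Original NTs in T[1,2] deriving "ab": ["A"]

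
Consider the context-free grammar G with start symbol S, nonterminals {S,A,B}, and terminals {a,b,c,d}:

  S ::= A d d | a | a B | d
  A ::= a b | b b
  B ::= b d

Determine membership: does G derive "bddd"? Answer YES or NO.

Convert to CNF:
  S -> A X3 | T0 B | a | d
  A -> T0 T1 | T1 T1
  B -> T1 T2
  T0 -> a
  T1 -> b
  T2 -> d
  X3 -> T2 T2

CYK table (by increasing span):
  [0..0]={T1}  "b"  orig:{}
  [1..1]={S,T2}  "d"  orig:{S}
  [2..2]={S,T2}  "d"  orig:{S}
  [3..3]={S,T2}  "d"  orig:{S}
  [0..1]={B}  "bd"
  [1..2]={X3}  "dd"  orig:{}
  [2..3]={X3}  "dd"  orig:{}
  [0..2]=∅  "bdd"
  [1..3]=∅  "ddd"
  [0..3]=∅  "bddd"

S ∉ T[0,3] ⇒ NO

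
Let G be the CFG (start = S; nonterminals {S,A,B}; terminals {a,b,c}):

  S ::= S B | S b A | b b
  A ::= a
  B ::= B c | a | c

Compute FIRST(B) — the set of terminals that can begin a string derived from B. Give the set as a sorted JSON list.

FIRST iteration:
pass 1:
  A via A→a: +{a}
  B via B→a: +{a}
  B via B→c: +{c}
  S via S→b b: +{b}
  S: {b}  A: {a}  B: {a,c}
pass 2: — fixpoint
  S: {b}  A: {a}  B: {a,c}

FIRST(B) = ["a", "c"]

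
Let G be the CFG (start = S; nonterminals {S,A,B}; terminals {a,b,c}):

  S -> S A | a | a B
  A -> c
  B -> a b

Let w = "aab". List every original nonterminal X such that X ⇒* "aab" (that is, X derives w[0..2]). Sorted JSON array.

CNF form of G:
  S -> S A | T0 B | a
  A -> c
  B -> T0 T1
  T0 -> a
  T1 -> b

Fill CYK table bottom-up (cells [i..j] with 0 ≤ i ≤ j ≤ 2 only):
  T[0,0] 'a' = {S,T0}  orig:{S}
  T[1,1] 'a' = {S,T0}  orig:{S}
  T[2,2] 'b' = {T1}  orig:{}
  T[0,1] 'aa' = ∅
  T[1,2] 'ab' = {B}
  T[0,2] 'aab' = {S}

Original NTs in T[0,2] deriving "aab": ["S"]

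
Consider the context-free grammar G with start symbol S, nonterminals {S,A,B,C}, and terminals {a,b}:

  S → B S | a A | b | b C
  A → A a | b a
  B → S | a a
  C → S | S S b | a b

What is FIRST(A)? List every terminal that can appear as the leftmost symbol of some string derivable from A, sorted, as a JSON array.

Compute FIRST by fixpoint:
[1]
  A via A→b a: +{b}
  B via B→a a: +{a}
  C via C→a b: +{a}
  S via S→B S: +{a}
  S via S→b: +{b}
  FIRST[S]={a,b}  FIRST[A]={b}  FIRST[B]={a}  FIRST[C]={a}
[2]
  B via B→S: +{b}
  C via C→S: +{b}
  FIRST[S]={a,b}  FIRST[A]={b}  FIRST[B]={a,b}  FIRST[C]={a,b}
[3] (stable)
  FIRST[S]={a,b}  FIRST[A]={b}  FIRST[B]={a,b}  FIRST[C]={a,b}

FIRST(A) = ["b"]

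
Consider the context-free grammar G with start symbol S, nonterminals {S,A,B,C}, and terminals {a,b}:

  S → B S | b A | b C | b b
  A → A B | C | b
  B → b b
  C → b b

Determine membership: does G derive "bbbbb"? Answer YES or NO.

CNF form of G:
  S -> B S | T0 A | T0 C | T0 T0
  A -> A B | T0 T0 | b
  B -> T0 T0
  C -> T0 T0
  T0 -> b

Fill CYK table bottom-up:
  [0..0]={A,T0}  "b"  orig:{A}
  [1..1]={A,T0}  "b"  orig:{A}
  [2..2]={A,T0}  "b"  orig:{A}
  [3..3]={A,T0}  "b"  orig:{A}
  [4..4]={A,T0}  "b"  orig:{A}
  [0..1]={A,B,C,S}  "bb"
  [1..2]={A,B,C,S}  "bb"
  [2..3]={A,B,C,S}  "bb"
  [3..4]={A,B,C,S}  "bb"
  [0..2]={A,S}  "bbb"
  [1..3]={A,S}  "bbb"
  [2..4]={A,S}  "bbb"
  [0..3]={A,S}  "bbbb"
  [1..4]={A,S}  "bbbb"
  [0..4]={A,S}  "bbbbb"

S ∈ T[0,4] ⇒ YES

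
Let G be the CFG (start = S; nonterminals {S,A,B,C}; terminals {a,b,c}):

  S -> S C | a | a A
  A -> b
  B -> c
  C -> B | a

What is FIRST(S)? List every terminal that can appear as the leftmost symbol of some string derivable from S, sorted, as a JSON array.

FIRST sets, iterate to fixpoint:
round 1:
  A via A→b: +{b}
  B via B→c: +{c}
  C via C→B: +{c}
  C via C→a: +{a}
  S via S→a: +{a}
  FIRST(S)={a}  FIRST(A)={b}  FIRST(B)={c}  FIRST(C)={a,c}
round 2: — fixpoint
  FIRST(S)={a}  FIRST(A)={b}  FIRST(B)={c}  FIRST(C)={a,c}

FIRST(S) = ["a"]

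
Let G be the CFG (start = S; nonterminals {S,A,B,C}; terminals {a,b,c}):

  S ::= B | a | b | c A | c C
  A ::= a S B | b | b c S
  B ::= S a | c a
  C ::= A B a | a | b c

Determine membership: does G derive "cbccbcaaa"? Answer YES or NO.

Convert to CNF:
  S -> S T0 | T2 A | T2 C | T2 T0 | a | b
  A -> T0 X3 | T1 X4 | b
  B -> S T0 | T2 T0
  C -> A X5 | T1 T2 | a
  T0 -> a
  T1 -> b
  T2 -> c
  X3 -> S B
  X4 -> T2 S
  X5 -> B T0

Fill CYK table bottom-up:
  [0..0]={T2}  "c"  orig:{}
  [1..1]={A,S,T1}  "b"  orig:{A,S}
  [2..2]={T2}  "c"  orig:{}
  [3..3]={T2}  "c"  orig:{}
  [4..4]={A,S,T1}  "b"  orig:{A,S}
  [5..5]={T2}  "c"  orig:{}
  [6..6]={C,S,T0}  "a"  orig:{C,S}
  [7..7]={C,S,T0}  "a"  orig:{C,S}
  [8..8]={C,S,T0}  "a"  orig:{C,S}
  [0..1]={S,X4}  "cb"  orig:{S}
  [1..2]={C}  "bc"
  [2..3]=∅  "cc"
  [3..4]={S,X4}  "cb"  orig:{S}
  [4..5]={C}  "bc"
  [5..6]={B,S,X4}  "ca"  orig:{B,S}
  [6..7]={B,S}  "aa"
  [7..8]={B,S}  "aa"
  [0..2]={S}  "cbc"
  [1..3]=∅  "bcc"
  [2..4]={X4}  "ccb"  orig:{}
  [3..5]={S}  "cbc"
  [4..6]={A,X3}  "bca"  orig:{A}
  [5..7]={B,S,X4,X5}  "caa"  orig:{B,S}
  [6..8]={B,S,X3,X5}  "aaa"  orig:{B,S}
  [0..3]=∅  "cbcc"
  [1..4]={A}  "bccb"
  [2..5]={X4}  "ccbc"  orig:{}
  [3..6]={B,S,X3}  "cbca"  orig:{B,S}
  [4..7]={A,C,X3}  "bcaa"  orig:{A,C}
  [5..8]={B,S,X3,X4,X5}  "caaa"  orig:{B,S}
  [0..4]={S}  "cbccb"
  [1..5]={A}  "bccbc"
  [2..6]={X4}  "ccbca"  orig:{}
  [3..7]={B,S,X3,X5}  "cbcaa"  orig:{B,S}
  [4..8]={A,C,X3}  "bcaaa"  orig:{A,C}
  [0..5]={S}  "cbccbc"
  [1..6]={A}  "bccbca"
  [2..7]={X4}  "ccbcaa"  orig:{}
  [3..8]={B,S,X3,X5}  "cbcaaa"  orig:{B,S}
  [0..6]={B,S,X3}  "cbccbca"  orig:{B,S}
  [1..7]={A,C}  "bccbcaa"
  [2..8]={X4}  "ccbcaaa"  orig:{}
  [0..7]={B,S,X3,X5}  "cbccbcaa"  orig:{B,S}
  [1..8]={A,C}  "bccbcaaa"
  [0..8]={B,S,X3,X5}  "cbccbcaaa"  orig:{B,S}

S ∈ T[0,8] ⇒ YES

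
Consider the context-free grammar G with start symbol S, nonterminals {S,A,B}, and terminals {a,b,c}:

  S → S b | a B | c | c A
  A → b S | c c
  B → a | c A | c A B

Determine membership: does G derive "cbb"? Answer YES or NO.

Convert to CNF:
  S -> S T0 | T1 A | T2 B | c
  A -> T0 S | T1 T1
  B -> T1 A | T1 X3 | a
  T0 -> b
  T1 -> c
  T2 -> a
  X3 -> A B

CYK table (by increasing span):
  T[0,0] 'c' = {S,T1}  orig:{S}
  T[1,1] 'b' = {T0}  orig:{}
  T[2,2] 'b' = {T0}  orig:{}
  T[0,1] 'cb' = {S}
  T[1,2] 'bb' = ∅
  T[0,2] 'cbb' = {S}

S ∈ T[0,2] ⇒ YES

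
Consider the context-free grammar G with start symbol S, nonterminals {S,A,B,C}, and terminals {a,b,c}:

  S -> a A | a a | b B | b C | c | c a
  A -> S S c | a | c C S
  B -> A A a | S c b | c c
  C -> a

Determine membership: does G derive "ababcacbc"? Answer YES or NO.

Convert to CNF:
  S -> T0 T1 | T1 A | T1 T1 | T2 B | T2 C | c
  A -> S X3 | T0 X4 | a
  B -> A X5 | S X6 | T0 T0
  C -> a
  T0 -> c
  T1 -> a
  T2 -> b
  X3 -> S T0
  X4 -> C S
  X5 -> A T1
  X6 -> T0 T2

CYK fill:
  cell(0,0) a: {A,C,T1}  orig:{A,C}
  cell(1,1) b: {T2}  orig:{}
  cell(2,2) a: {A,C,T1}  orig:{A,C}
  cell(3,3) b: {T2}  orig:{}
  cell(4,4) c: {S,T0}  orig:{S}
  cell(5,5) a: {A,C,T1}  orig:{A,C}
  cell(6,6) c: {S,T0}  orig:{S}
  cell(7,7) b: {T2}  orig:{}
  cell(8,8) c: {S,T0}  orig:{S}
  cell(0,1) ab: ∅
  cell(1,2) ba: {S}
  cell(2,3) ab: ∅
  cell(3,4) bc: ∅
  cell(4,5) ca: {S}
  cell(5,6) ac: {X4}  orig:{}
  cell(6,7) cb: {X6}  orig:{}
  cell(7,8) bc: ∅
  cell(0,2) aba: {X4}  orig:{}
  cell(1,3) bab: ∅
  cell(2,4) abc: ∅
  cell(3,5) bca: ∅
  cell(4,6) cac: {A,X3}  orig:{A}
  cell(5,7) acb: ∅
  cell(6,8) cbc: ∅
  cell(0,3) abab: ∅
  cell(1,4) babc: ∅
  cell(2,5) abca: ∅
  cell(3,6) bcac: ∅
  cell(4,7) cacb: {B}
  cell(5,8) acbc: ∅
  cell(0,4) ababc: ∅
  cell(1,5) babca: ∅
  cell(2,6) abcac: ∅
  cell(3,7) bcacb: {S}
  cell(4,8) cacbc: ∅
  cell(0,5) ababca: ∅
  cell(1,6) babcac: ∅
  cell(2,7) abcacb: {X4}  orig:{}
  cell(3,8) bcacbc: {X3}  orig:{}
  cell(0,6) ababcac: ∅
  cell(1,7) babcacb: ∅
  cell(2,8) abcacbc: ∅
  cell(0,7) ababcacb: ∅
  cell(1,8) babcacbc: {A}
  cell(0,8) ababcacbc: {S}

S ∈ T[0,8] ⇒ YES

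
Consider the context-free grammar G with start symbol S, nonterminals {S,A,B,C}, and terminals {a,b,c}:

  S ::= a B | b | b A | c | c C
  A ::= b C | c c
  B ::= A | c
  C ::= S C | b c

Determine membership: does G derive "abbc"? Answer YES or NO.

CNF form of G:
  S -> T0 A | T1 C | T2 B | b | c
  A -> T0 C | T1 T1
  B -> T0 C | T1 T1 | c
  C -> S C | T0 T1
  T0 -> b
  T1 -> c
  T2 -> a

CYK fill:
  T[0,0] 'a' = {T2}  orig:{}
  T[1,1] 'b' = {S,T0}  orig:{S}
  T[2,2] 'b' = {S,T0}  orig:{S}
  T[3,3] 'c' = {B,S,T1}  orig:{B,S}
  T[0,1] 'ab' = ∅
  T[1,2] 'bb' = ∅
  T[2,3] 'bc' = {C}
  T[0,2] 'abb' = ∅
  T[1,3] 'bbc' = {A,B,C}
  T[0,3] 'abbc' = {S}

S ∈ T[0,3] ⇒ YES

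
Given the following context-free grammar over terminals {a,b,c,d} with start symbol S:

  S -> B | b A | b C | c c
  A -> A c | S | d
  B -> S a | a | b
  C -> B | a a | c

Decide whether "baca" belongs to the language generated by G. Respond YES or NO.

CNF form of G:
  S -> S T1 | T0 T0 | T2 A | T2 C | a | b
  A -> A T0 | S T1 | T0 T0 | T2 A | T2 C | a | b | d
  B -> S T1 | a | b
  C -> S T1 | T1 T1 | a | b | c
  T0 -> c
  T1 -> a
  T2 -> b

CYK fill:
  cell(0,0) b: {A,B,C,S,T2}  orig:{A,B,C,S}
  cell(1,1) a: {A,B,C,S,T1}  orig:{A,B,C,S}
  cell(2,2) c: {C,T0}  orig:{C}
  cell(3,3) a: {A,B,C,S,T1}  orig:{A,B,C,S}
  cell(0,1) ba: {A,B,C,S}
  cell(1,2) ac: {A}
  cell(2,3) ca: ∅
  cell(0,2) bac: {A,S}
  cell(1,3) aca: ∅
  cell(0,3) baca: {A,B,C,S}

S ∈ T[0,3] ⇒ YES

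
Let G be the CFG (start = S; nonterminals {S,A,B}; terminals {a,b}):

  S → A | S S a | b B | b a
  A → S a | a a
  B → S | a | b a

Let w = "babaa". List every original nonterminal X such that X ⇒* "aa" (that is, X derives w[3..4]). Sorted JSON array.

CNF form of G:
  S -> S T0 | S X3 | T0 T0 | T1 B | T1 T0
  A -> S T0 | T0 T0
  B -> S T0 | S X2 | T0 T0 | T1 B | T1 T0 | a
  T0 -> a
  T1 -> b
  X2 -> S T0
  X3 -> S T0

CYK table (by increasing span), restricted to cells inside w[3..4]:
  cell(3,3) a: {B,T0}  orig:{B}
  cell(4,4) a: {B,T0}  orig:{B}
  cell(3,4) aa: {A,B,S}

Original NTs in T[3,4] deriving "aa": ["A", "B", "S"]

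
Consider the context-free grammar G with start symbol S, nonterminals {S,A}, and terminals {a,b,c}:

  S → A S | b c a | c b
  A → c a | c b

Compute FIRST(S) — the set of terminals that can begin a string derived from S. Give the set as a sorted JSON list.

FIRST sets, iterate to fixpoint:
pass 1:
  A via A→c a: +{c}
  S via S→A S: +{c}
  S via S→b c a: +{b}
  FIRST[S]={b,c}  FIRST[A]={c}
pass 2: (stable)
  FIRST[S]={b,c}  FIRST[A]={c}

FIRST(S) = ["b", "c"]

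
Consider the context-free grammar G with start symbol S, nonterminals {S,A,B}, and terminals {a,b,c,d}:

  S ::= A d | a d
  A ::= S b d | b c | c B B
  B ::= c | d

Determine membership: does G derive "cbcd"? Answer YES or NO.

CNF form of G:
  S -> A T1 | T3 T1
  A -> S X4 | T0 T2 | T2 X5
  B -> c | d
  T0 -> b
  T1 -> d
  T2 -> c
  T3 -> a
  X4 -> T0 T1
  X5 -> B B

CYK table (by increasing span):
  cell(0,0) c: {B,T2}  orig:{B}
  cell(1,1) b: {T0}  orig:{}
  cell(2,2) c: {B,T2}  orig:{B}
  cell(3,3) d: {B,T1}  orig:{B}
  cell(0,1) cb: ∅
  cell(1,2) bc: {A}
  cell(2,3) cd: {X5}  orig:{}
  cell(0,2) cbc: ∅
  cell(1,3) bcd: {S}
  cell(0,3) cbcd: ∅

S ∉ T[0,3] ⇒ NO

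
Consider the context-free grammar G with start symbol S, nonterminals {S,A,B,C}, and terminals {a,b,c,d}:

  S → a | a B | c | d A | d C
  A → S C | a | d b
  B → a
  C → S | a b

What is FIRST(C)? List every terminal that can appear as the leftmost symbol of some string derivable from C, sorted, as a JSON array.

FIRST sets, iterate to fixpoint:
[1]
  A via A→a: +{a}
  A via A→d b: +{d}
  B via B→a: +{a}
  C via C→a b: +{a}
  S via S→a: +{a}
  S via S→c: +{c}
  S via S→d A: +{d}
  S: {a,c,d}  A: {a,d}  B: {a}  C: {a}
[2]
  A via A→S C: +{c}
  C via C→S: +{c,d}
  S: {a,c,d}  A: {a,c,d}  B: {a}  C: {a,c,d}
[3] done
  S: {a,c,d}  A: {a,c,d}  B: {a}  C: {a,c,d}

FIRST(C) = ["a", "c", "d"]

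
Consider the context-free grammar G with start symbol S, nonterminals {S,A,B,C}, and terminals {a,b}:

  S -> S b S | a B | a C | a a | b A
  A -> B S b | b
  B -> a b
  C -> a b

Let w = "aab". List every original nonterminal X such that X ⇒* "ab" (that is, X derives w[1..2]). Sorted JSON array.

CNF form of G:
  S -> S X3 | T0 A | T1 B | T1 C | T1 T1
  A -> B X2 | b
  B -> T1 T0
  C -> T1 T0
  T0 -> b
  T1 -> a
  X2 -> S T0
  X3 -> T0 S

CYK fill — only the sub-triangle for w[1..2]:
  cell(1,1) a: {T1}  orig:{}
  cell(2,2) b: {A,T0}  orig:{A}
  cell(1,2) ab: {B,C}

Original NTs in T[1,2] deriving "ab": ["B", "C"]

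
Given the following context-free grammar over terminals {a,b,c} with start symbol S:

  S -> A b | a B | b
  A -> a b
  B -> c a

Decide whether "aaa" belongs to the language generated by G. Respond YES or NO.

CNF form of G:
  S -> A T1 | T0 B | b
  A -> T0 T1
  B -> T2 T0
  T0 -> a
  T1 -> b
  T2 -> c

Fill CYK table bottom-up:
  [0..0]={T0}  "a"  orig:{}
  [1..1]={T0}  "a"  orig:{}
  [2..2]={T0}  "a"  orig:{}
  [0..1]=∅  "aa"
  [1..2]=∅  "aa"
  [0..2]=∅  "aaa"

S ∉ T[0,2] ⇒ NO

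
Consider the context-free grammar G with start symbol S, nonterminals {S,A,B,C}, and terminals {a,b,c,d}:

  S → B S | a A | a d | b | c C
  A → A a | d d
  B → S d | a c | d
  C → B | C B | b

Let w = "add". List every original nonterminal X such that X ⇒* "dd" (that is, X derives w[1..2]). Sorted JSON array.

Convert to CNF:
  S -> B S | T0 A | T0 T1 | T2 C | b
  A -> A T0 | T1 T1
  B -> S T1 | T0 T2 | d
  C -> C B | S T1 | T0 T2 | b | d
  T0 -> a
  T1 -> d
  T2 -> c

Fill CYK table bottom-up, restricted to cells inside w[1..2]:
  T[1,1] 'd' = {B,C,T1}  orig:{B,C}
  T[2,2] 'd' = {B,C,T1}  orig:{B,C}
  T[1,2] 'dd' = {A,C}

Original NTs in T[1,2] deriving "dd": ["A", "C"]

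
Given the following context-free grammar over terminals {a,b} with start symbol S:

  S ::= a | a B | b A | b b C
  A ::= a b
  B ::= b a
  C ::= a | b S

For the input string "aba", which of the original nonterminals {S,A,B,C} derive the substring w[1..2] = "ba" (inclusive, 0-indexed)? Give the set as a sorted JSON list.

Convert to CNF:
  S -> T0 B | T1 A | T1 X2 | a
  A -> T0 T1
  B -> T1 T0
  C -> T1 S | a
  T0 -> a
  T1 -> b
  X2 -> T1 C

CYK fill, restricted to cells inside w[1..2]:
  T[1,1] 'b' = {T1}  orig:{}
  T[2,2] 'a' = {C,S,T0}  orig:{C,S}
  T[1,2] 'ba' = {B,C,X2}  orig:{B,C}

Original NTs in T[1,2] deriving "ba": ["B", "C"]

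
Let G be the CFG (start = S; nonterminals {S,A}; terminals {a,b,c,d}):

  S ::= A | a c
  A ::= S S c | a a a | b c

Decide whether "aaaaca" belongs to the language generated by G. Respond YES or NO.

CNF form of G:
  S -> S X5 | T1 T0 | T1 X6 | T2 T0
  A -> S X3 | T1 X4 | T2 T0
  T0 -> c
  T1 -> a
  T2 -> b
  X3 -> S T0
  X4 -> T1 T1
  X5 -> S T0
  X6 -> T1 T1

Fill CYK table bottom-up:
  cell(0,0) a: {T1}  orig:{}
  cell(1,1) a: {T1}  orig:{}
  cell(2,2) a: {T1}  orig:{}
  cell(3,3) a: {T1}  orig:{}
  cell(4,4) c: {T0}  orig:{}
  cell(5,5) a: {T1}  orig:{}
  cell(0,1) aa: {X4,X6}  orig:{}
  cell(1,2) aa: {X4,X6}  orig:{}
  cell(2,3) aa: {X4,X6}  orig:{}
  cell(3,4) ac: {S}
  cell(4,5) ca: ∅
  cell(0,2) aaa: {A,S}
  cell(1,3) aaa: {A,S}
  cell(2,4) aac: ∅
  cell(3,5) aca: ∅
  cell(0,3) aaaa: ∅
  cell(1,4) aaac: {X3,X5}  orig:{}
  cell(2,5) aaca: ∅
  cell(0,4) aaaac: ∅
  cell(1,5) aaaca: ∅
  cell(0,5) aaaaca: ∅

S ∉ T[0,5] ⇒ NO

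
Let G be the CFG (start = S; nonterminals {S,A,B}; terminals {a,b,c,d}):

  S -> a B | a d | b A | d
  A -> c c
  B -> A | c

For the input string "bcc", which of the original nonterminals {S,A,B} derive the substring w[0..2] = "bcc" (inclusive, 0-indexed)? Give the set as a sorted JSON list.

Convert to CNF:
  S -> T1 B | T1 T2 | T3 A | d
  A -> T0 T0
  B -> T0 T0 | c
  T0 -> c
  T1 -> a
  T2 -> d
  T3 -> b

Fill CYK table bottom-up — only the sub-triangle for w[0..2]:
  T[0,0] 'b' = {T3}  orig:{}
  T[1,1] 'c' = {B,T0}  orig:{B}
  T[2,2] 'c' = {B,T0}  orig:{B}
  T[0,1] 'bc' = ∅
  T[1,2] 'cc' = {A,B}
  T[0,2] 'bcc' = {S}

Original NTs in T[0,2] deriving "bcc": ["S"]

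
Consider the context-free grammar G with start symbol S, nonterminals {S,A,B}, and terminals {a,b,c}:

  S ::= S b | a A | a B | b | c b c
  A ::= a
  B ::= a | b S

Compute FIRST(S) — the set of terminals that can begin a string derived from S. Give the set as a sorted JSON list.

Compute FIRST by fixpoint:
round 1:
  A via A→a: +{a}
  B via B→a: +{a}
  B via B→b S: +{b}
  S via S→a A: +{a}
  S via S→b: +{b}
  S via S→c b c: +{c}
  S: {a,b,c}  A: {a}  B: {a,b}
round 2: (no change)
  S: {a,b,c}  A: {a}  B: {a,b}

FIRST(S) = ["a", "b", "c"]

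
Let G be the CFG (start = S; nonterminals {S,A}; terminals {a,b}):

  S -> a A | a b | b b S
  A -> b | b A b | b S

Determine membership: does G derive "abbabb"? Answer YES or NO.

Convert to CNF:
  S -> T0 X3 | T1 A | T1 T0
  A -> T0 S | T0 X2 | b
  T0 -> b
  T1 -> a
  X2 -> A T0
  X3 -> T0 S

CYK fill:
  cell(0,0) a: {T1}  orig:{}
  cell(1,1) b: {A,T0}  orig:{A}
  cell(2,2) b: {A,T0}  orig:{A}
  cell(3,3) a: {T1}  orig:{}
  cell(4,4) b: {A,T0}  orig:{A}
  cell(5,5) b: {A,T0}  orig:{A}
  cell(0,1) ab: {S}
  cell(1,2) bb: {X2}  orig:{}
  cell(2,3) ba: ∅
  cell(3,4) ab: {S}
  cell(4,5) bb: {X2}  orig:{}
  cell(0,2) abb: ∅
  cell(1,3) bba: ∅
  cell(2,4) bab: {A,X3}  orig:{A}
  cell(3,5) abb: ∅
  cell(0,3) abba: ∅
  cell(1,4) bbab: {S}
  cell(2,5) babb: {X2}  orig:{}
  cell(0,4) abbab: ∅
  cell(1,5) bbabb: {A}
  cell(0,5) abbabb: {S}

S ∈ T[0,5] ⇒ YES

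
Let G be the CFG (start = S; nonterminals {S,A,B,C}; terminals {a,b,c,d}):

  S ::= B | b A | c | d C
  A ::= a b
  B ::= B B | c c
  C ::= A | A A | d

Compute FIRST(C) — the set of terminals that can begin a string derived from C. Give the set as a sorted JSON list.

FIRST sets, iterate to fixpoint:
iter 1:
  A via A→a b: +{a}
  B via B→c c: +{c}
  C via C→A: +{a}
  C via C→d: +{d}
  S via S→B: +{c}
  S via S→b A: +{b}
  S via S→d C: +{d}
  S: {b,c,d}  A: {a}  B: {c}  C: {a,d}
iter 2: (stable)
  S: {b,c,d}  A: {a}  B: {c}  C: {a,d}

FIRST(C) = ["a", "d"]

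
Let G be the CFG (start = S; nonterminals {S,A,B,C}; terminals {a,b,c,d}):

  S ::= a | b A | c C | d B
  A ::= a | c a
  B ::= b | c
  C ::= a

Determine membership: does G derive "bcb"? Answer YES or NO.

Convert to CNF:
  S -> T0 C | T2 A | T3 B | a
  A -> T0 T1 | a
  B -> b | c
  C -> a
  T0 -> c
  T1 -> a
  T2 -> b
  T3 -> d

Fill CYK table bottom-up:
  T[0,0] 'b' = {B,T2}  orig:{B}
  T[1,1] 'c' = {B,T0}  orig:{B}
  T[2,2] 'b' = {B,T2}  orig:{B}
  T[0,1] 'bc' = ∅
  T[1,2] 'cb' = ∅
  T[0,2] 'bcb' = ∅

S ∉ T[0,2] ⇒ NO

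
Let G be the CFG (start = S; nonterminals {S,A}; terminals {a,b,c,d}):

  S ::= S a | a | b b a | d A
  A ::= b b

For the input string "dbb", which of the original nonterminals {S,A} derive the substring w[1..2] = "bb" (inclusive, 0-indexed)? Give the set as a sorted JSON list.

Convert to CNF:
  S -> S T1 | T0 X3 | T2 A | a
  A -> T0 T0
  T0 -> b
  T1 -> a
  T2 -> d
  X3 -> T0 T1

CYK fill, restricted to cells inside w[1..2]:
  T[1,1] 'b' = {T0}  orig:{}
  T[2,2] 'b' = {T0}  orig:{}
  T[1,2] 'bb' = {A}

Original NTs in T[1,2] deriving "bb": ["A"]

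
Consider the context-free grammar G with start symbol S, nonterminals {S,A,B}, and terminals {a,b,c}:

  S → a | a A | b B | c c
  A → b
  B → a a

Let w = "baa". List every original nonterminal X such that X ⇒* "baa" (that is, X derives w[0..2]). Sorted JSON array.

CNF form of G:
  S -> T0 A | T1 B | T2 T2 | a
  A -> b
  B -> T0 T0
  T0 -> a
  T1 -> b
  T2 -> c

CYK fill (cells [i..j] with 0 ≤ i ≤ j ≤ 2 only):
  [0..0]={A,T1}  "b"  orig:{A}
  [1..1]={S,T0}  "a"  orig:{S}
  [2..2]={S,T0}  "a"  orig:{S}
  [0..1]=∅  "ba"
  [1..2]={B}  "aa"
  [0..2]={S}  "baa"

Original NTs in T[0,2] deriving "baa": ["S"]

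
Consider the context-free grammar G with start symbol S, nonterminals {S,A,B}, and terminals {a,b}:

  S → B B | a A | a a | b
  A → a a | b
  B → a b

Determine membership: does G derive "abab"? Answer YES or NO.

CNF form of G:
  S -> B B | T0 A | T0 T0 | b
  A -> T0 T0 | b
  B -> T0 T1
  T0 -> a
  T1 -> b

Fill CYK table bottom-up:
  cell(0,0) a: {T0}  orig:{}
  cell(1,1) b: {A,S,T1}  orig:{A,S}
  cell(2,2) a: {T0}  orig:{}
  cell(3,3) b: {A,S,T1}  orig:{A,S}
  cell(0,1) ab: {B,S}
  cell(1,2) ba: ∅
  cell(2,3) ab: {B,S}
  cell(0,2) aba: ∅
  cell(1,3) bab: ∅
  cell(0,3) abab: {S}

S ∈ T[0,3] ⇒ YES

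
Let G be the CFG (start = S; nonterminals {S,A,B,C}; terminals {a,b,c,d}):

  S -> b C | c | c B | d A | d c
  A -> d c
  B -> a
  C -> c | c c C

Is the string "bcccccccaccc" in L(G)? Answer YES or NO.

CNF form of G:
  S -> T0 A | T0 T1 | T1 B | T2 C | c
  A -> T0 T1
  B -> a
  C -> T1 X3 | c
  T0 -> d
  T1 -> c
  T2 -> b
  X3 -> T1 C

Fill CYK table bottom-up:
  cell(0,0) b: {T2}  orig:{}
  cell(1,1) c: {C,S,T1}  orig:{C,S}
  cell(2,2) c: {C,S,T1}  orig:{C,S}
  cell(3,3) c: {C,S,T1}  orig:{C,S}
  cell(4,4) c: {C,S,T1}  orig:{C,S}
  cell(5,5) c: {C,S,T1}  orig:{C,S}
  cell(6,6) c: {C,S,T1}  orig:{C,S}
  cell(7,7) c: {C,S,T1}  orig:{C,S}
  cell(8,8) a: {B}
  cell(9,9) c: {C,S,T1}  orig:{C,S}
  cell(10,10) c: {C,S,T1}  orig:{C,S}
  cell(11,11) c: {C,S,T1}  orig:{C,S}
  cell(0,1) bc: {S}
  cell(1,2) cc: {X3}  orig:{}
  cell(2,3) cc: {X3}  orig:{}
  cell(3,4) cc: {X3}  orig:{}
  cell(4,5) cc: {X3}  orig:{}
  cell(5,6) cc: {X3}  orig:{}
  cell(6,7) cc: {X3}  orig:{}
  cell(7,8) ca: {S}
  cell(8,9) ac: ∅
  cell(9,10) cc: {X3}  orig:{}
  cell(10,11) cc: {X3}  orig:{}
  cell(0,2) bcc: ∅
  cell(1,3) ccc: {C}
  cell(2,4) ccc: {C}
  cell(3,5) ccc: {C}
  cell(4,6) ccc: {C}
  cell(5,7) ccc: {C}
  cell(6,8) cca: ∅
  cell(7,9) cac: ∅
  cell(8,10) acc: ∅
  cell(9,11) ccc: {C}
  cell(0,3) bccc: {S}
  cell(1,4) cccc: {X3}  orig:{}
  cell(2,5) cccc: {X3}  orig:{}
  cell(3,6) cccc: {X3}  orig:{}
  cell(4,7) cccc: {X3}  orig:{}
  cell(5,8) ccca: ∅
  cell(6,9) ccac: ∅
  cell(7,10) cacc: ∅
  cell(8,11) accc: ∅
  cell(0,4) bcccc: ∅
  cell(1,5) ccccc: {C}
  cell(2,6) ccccc: {C}
  cell(3,7) ccccc: {C}
  cell(4,8) cccca: ∅
  cell(5,9) cccac: ∅
  cell(6,10) ccacc: ∅
  cell(7,11) caccc: ∅
  cell(0,5) bccccc: {S}
  cell(1,6) cccccc: {X3}  orig:{}
  cell(2,7) cccccc: {X3}  orig:{}
  cell(3,8) ccccca: ∅
  cell(4,9) ccccac: ∅
  cell(5,10) cccacc: ∅
  cell(6,11) ccaccc: ∅
  cell(0,6) bcccccc: ∅
  cell(1,7) ccccccc: {C}
  cell(2,8) cccccca: ∅
  cell(3,9) cccccac: ∅
  cell(4,10) ccccacc: ∅
  cell(5,11) cccaccc: ∅
  cell(0,7) bccccccc: {S}
  cell(1,8) ccccccca: ∅
  cell(2,9) ccccccac: ∅
  cell(3,10) cccccacc: ∅
  cell(4,11) ccccaccc: ∅
  cell(0,8) bccccccca: ∅
  cell(1,9) cccccccac: ∅
  cell(2,10) ccccccacc: ∅
  cell(3,11) cccccaccc: ∅
  cell(0,9) bcccccccac: ∅
  cell(1,10) cccccccacc: ∅
  cell(2,11) ccccccaccc: ∅
  cell(0,10) bcccccccacc: ∅
  cell(1,11) cccccccaccc: ∅
  cell(0,11) bcccccccaccc: ∅

S ∉ T[0,11] ⇒ NO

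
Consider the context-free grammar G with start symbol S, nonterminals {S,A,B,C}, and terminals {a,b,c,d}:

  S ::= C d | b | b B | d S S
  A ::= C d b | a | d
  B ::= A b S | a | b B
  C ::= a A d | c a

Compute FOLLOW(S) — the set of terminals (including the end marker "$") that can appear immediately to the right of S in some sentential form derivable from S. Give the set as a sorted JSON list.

FIRST iteration:
iter 1:
  A via A→a: +{a}
  A via A→d: +{d}
  B via B→A b S: +{a,d}
  B via B→b B: +{b}
  C via C→a A d: +{a}
  C via C→c a: +{c}
  S via S→C d: +{a,c}
  S via S→b: +{b}
  S via S→d S S: +{d}
  S: {a,b,c,d}  A: {a,d}  B: {a,b,d}  C: {a,c}
iter 2:
  A via A→C d b: +{c}
  B via B→A b S: +{c}
  S: {a,b,c,d}  A: {a,c,d}  B: {a,b,c,d}  C: {a,c}
iter 3: (stable)
  S: {a,b,c,d}  A: {a,c,d}  B: {a,b,c,d}  C: {a,c}

FOLLOW sets:
seed FOLLOW(S) with $
pass 1:
  A→C d b: FOLLOW(C) ⊇ FIRST(d) = {d}; new: +{d}
  B→A b S: FOLLOW(A) ⊇ FIRST(b) = {b}; new: +{b}
  C→a A d: FOLLOW(A) ⊇ FIRST(d) = {d}; new: +{d}
  S→b B: FOLLOW(B) ⊇ FOLLOW(S) ⊇ {$}; new: +{$}
  S→d S S: FOLLOW(S) ⊇ FIRST(S) = {a,b,c,d}; new: +{a,b,c,d}
  FOLLOW[S]={$,a,b,c,d}  FOLLOW[A]={b,d}  FOLLOW[B]={$}  FOLLOW[C]={d}
pass 2:
  S→b B: FOLLOW(B) ⊇ FOLLOW(S) ⊇ {$,a,b,c,d}; new: +{a,b,c,d}
  FOLLOW[S]={$,a,b,c,d}  FOLLOW[A]={b,d}  FOLLOW[B]={$,a,b,c,d}  FOLLOW[C]={d}
pass 3: — fixpoint
  FOLLOW[S]={$,a,b,c,d}  FOLLOW[A]={b,d}  FOLLOW[B]={$,a,b,c,d}  FOLLOW[C]={d}

FOLLOW(S) = ["$", "a", "b", "c", "d"]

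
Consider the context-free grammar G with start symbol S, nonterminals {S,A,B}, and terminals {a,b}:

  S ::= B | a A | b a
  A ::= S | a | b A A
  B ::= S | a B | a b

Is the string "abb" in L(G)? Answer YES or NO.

CNF form of G:
  S -> T0 A | T0 B | T0 T1 | T1 T0
  A -> T0 A | T0 B | T0 T1 | T1 T0 | T1 X2 | a
  B -> T0 A | T0 B | T0 T1 | T1 T0
  T0 -> a
  T1 -> b
  X2 -> A A

Fill CYK table bottom-up:
  T[0,0] 'a' = {A,T0}  orig:{A}
  T[1,1] 'b' = {T1}  orig:{}
  T[2,2] 'b' = {T1}  orig:{}
  T[0,1] 'ab' = {A,B,S}
  T[1,2] 'bb' = ∅
  T[0,2] 'abb' = ∅

S ∉ T[0,2] ⇒ NO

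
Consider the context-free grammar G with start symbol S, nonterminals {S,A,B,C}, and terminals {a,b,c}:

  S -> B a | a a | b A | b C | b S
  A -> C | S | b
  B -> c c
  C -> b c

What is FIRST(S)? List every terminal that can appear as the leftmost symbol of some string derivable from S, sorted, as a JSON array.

Compute FIRST by fixpoint:
[1]
  A via A→b: +{b}
  B via B→c c: +{c}
  C via C→b c: +{b}
  S via S→B a: +{c}
  S via S→a a: +{a}
  S via S→b A: +{b}
  FIRST[S]={a,b,c}  FIRST[A]={b}  FIRST[B]={c}  FIRST[C]={b}
[2]
  A via A→S: +{a,c}
  FIRST[S]={a,b,c}  FIRST[A]={a,b,c}  FIRST[B]={c}  FIRST[C]={b}
[3] done
  FIRST[S]={a,b,c}  FIRST[A]={a,b,c}  FIRST[B]={c}  FIRST[C]={b}

FIRST(S) = ["a", "b", "c"]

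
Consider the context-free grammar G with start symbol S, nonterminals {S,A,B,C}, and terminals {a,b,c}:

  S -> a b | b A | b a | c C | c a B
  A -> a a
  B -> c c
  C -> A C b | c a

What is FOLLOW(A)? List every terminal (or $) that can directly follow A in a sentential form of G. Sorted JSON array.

Compute FIRST by fixpoint:
iter 1:
  A via A→a a: +{a}
  B via B→c c: +{c}
  C via C→A C b: +{a}
  C via C→c a: +{c}
  S via S→a b: +{a}
  S via S→b A: +{b}
  S via S→c C: +{c}
  FIRST(S)={a,b,c}  FIRST(A)={a}  FIRST(B)={c}  FIRST(C)={a,c}
iter 2: done
  FIRST(S)={a,b,c}  FIRST(A)={a}  FIRST(B)={c}  FIRST(C)={a,c}

FOLLOW iteration:
seed FOLLOW(S) with $
iter 1:
  C→A C b: FOLLOW(A) ⊇ FIRST(C) = {a,c}; new: +{a,c}
  C→A C b: FOLLOW(C) ⊇ FIRST(b) = {b}; new: +{b}
  S→b A: FOLLOW(A) ⊇ FOLLOW(S) ⊇ {$}; new: +{$}
  S→c C: FOLLOW(C) ⊇ FOLLOW(S) ⊇ {$}; new: +{$}
  S→c a B: FOLLOW(B) ⊇ FOLLOW(S) ⊇ {$}; new: +{$}
  S: {$}  A: {$,a,c}  B: {$}  C: {$,b}
iter 2: (stable)
  S: {$}  A: {$,a,c}  B: {$}  C: {$,b}

FOLLOW(A) = ["$", "a", "c"]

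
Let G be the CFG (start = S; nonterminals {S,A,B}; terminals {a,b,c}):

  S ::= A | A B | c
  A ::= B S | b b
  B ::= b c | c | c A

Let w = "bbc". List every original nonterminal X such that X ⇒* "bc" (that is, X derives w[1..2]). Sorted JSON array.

CNF form of G:
  S -> A B | B S | T0 T0 | c
  A -> B S | T0 T0
  B -> T0 T1 | T1 A | c
  T0 -> b
  T1 -> c

CYK table (by increasing span) — only the sub-triangle for w[1..2]:
  T[1,1] 'b' = {T0}  orig:{}
  T[2,2] 'c' = {B,S,T1}  orig:{B,S}
  T[1,2] 'bc' = {B}

Original NTs in T[1,2] deriving "bc": ["B"]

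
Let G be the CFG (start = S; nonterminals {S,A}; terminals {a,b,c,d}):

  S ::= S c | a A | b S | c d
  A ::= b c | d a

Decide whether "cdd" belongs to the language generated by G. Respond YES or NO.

Convert to CNF:
  S -> S T1 | T0 S | T1 T2 | T3 A
  A -> T0 T1 | T2 T3
  T0 -> b
  T1 -> c
  T2 -> d
  T3 -> a

CYK fill:
  cell(0,0) c: {T1}  orig:{}
  cell(1,1) d: {T2}  orig:{}
  cell(2,2) d: {T2}  orig:{}
  cell(0,1) cd: {S}
  cell(1,2) dd: ∅
  cell(0,2) cdd: ∅

S ∉ T[0,2] ⇒ NO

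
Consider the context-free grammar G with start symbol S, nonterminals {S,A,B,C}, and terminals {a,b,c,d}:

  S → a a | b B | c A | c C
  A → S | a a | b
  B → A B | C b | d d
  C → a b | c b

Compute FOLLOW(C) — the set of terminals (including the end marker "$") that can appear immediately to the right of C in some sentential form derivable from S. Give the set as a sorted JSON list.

FIRST iteration:
pass 1:
  A via A→a a: +{a}
  A via A→b: +{b}
  B via B→A B: +{a,b}
  B via B→d d: +{d}
  C via C→a b: +{a}
  C via C→c b: +{c}
  S via S→a a: +{a}
  S via S→b B: +{b}
  S via S→c A: +{c}
  FIRST(S)={a,b,c}  FIRST(A)={a,b}  FIRST(B)={a,b,d}  FIRST(C)={a,c}
pass 2:
  A via A→S: +{c}
  B via B→A B: +{c}
  FIRST(S)={a,b,c}  FIRST(A)={a,b,c}  FIRST(B)={a,b,c,d}  FIRST(C)={a,c}
pass 3: done
  FIRST(S)={a,b,c}  FIRST(A)={a,b,c}  FIRST(B)={a,b,c,d}  FIRST(C)={a,c}

FOLLOW sets:
initialize: $ ∈ FOLLOW(S)
iter 1:
  B→A B: FOLLOW(A) ⊇ FIRST(B) = {a,b,c,d}; new: +{a,b,c,d}
  B→C b: FOLLOW(C) ⊇ FIRST(b) = {b}; new: +{b}
  S→b B: FOLLOW(B) ⊇ FOLLOW(S) ⊇ {$}; new: +{$}
  S→c A: FOLLOW(A) ⊇ FOLLOW(S) ⊇ {$}; new: +{$}
  S→c C: FOLLOW(C) ⊇ FOLLOW(S) ⊇ {$}; new: +{$}
  S: {$}  A: {$,a,b,c,d}  B: {$}  C: {$,b}
iter 2:
  A→S: FOLLOW(S) ⊇ FOLLOW(A) ⊇ {$,a,b,c,d}; new: +{a,b,c,d}
  S→b B: FOLLOW(B) ⊇ FOLLOW(S) ⊇ {$,a,b,c,d}; new: +{a,b,c,d}
  S→c C: FOLLOW(C) ⊇ FOLLOW(S) ⊇ {$,a,b,c,d}; new: +{a,c,d}
  S: {$,a,b,c,d}  A: {$,a,b,c,d}  B: {$,a,b,c,d}  C: {$,a,b,c,d}
iter 3: — fixpoint
  S: {$,a,b,c,d}  A: {$,a,b,c,d}  B: {$,a,b,c,d}  C: {$,a,b,c,d}

FOLLOW(C) = ["$", "a", "b", "c", "d"]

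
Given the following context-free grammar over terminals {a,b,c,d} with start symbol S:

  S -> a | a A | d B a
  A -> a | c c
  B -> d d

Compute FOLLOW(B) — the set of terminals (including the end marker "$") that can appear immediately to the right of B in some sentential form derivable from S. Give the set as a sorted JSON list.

FIRST iteration:
[1]
  A via A→a: +{a}
  A via A→c c: +{c}
  B via B→d d: +{d}
  S via S→a: +{a}
  S via S→d B a: +{d}
  S: {a,d}  A: {a,c}  B: {d}
[2] (stable)
  S: {a,d}  A: {a,c}  B: {d}

FOLLOW iteration:
initialize: $ ∈ FOLLOW(S)
[1]
  S→a A: FOLLOW(A) ⊇ FOLLOW(S) ⊇ {$}; new: +{$}
  S→d B a: FOLLOW(B) ⊇ FIRST(a) = {a}; new: +{a}
  S: {$}  A: {$}  B: {a}
[2] — fixpoint
  S: {$}  A: {$}  B: {a}

FOLLOW(B) = ["a"]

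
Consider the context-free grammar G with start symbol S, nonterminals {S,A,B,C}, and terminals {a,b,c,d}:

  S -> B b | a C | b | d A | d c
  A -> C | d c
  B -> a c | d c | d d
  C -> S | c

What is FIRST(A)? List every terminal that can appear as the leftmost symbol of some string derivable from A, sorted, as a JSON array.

FIRST iteration:
round 1:
  A via A→d c: +{d}
  B via B→a c: +{a}
  B via B→d c: +{d}
  C via C→c: +{c}
  S via S→B b: +{a,d}
  S via S→b: +{b}
  S: {a,b,d}  A: {d}  B: {a,d}  C: {c}
round 2:
  A via A→C: +{c}
  C via C→S: +{a,b,d}
  S: {a,b,d}  A: {c,d}  B: {a,d}  C: {a,b,c,d}
round 3:
  A via A→C: +{a,b}
  S: {a,b,d}  A: {a,b,c,d}  B: {a,d}  C: {a,b,c,d}
round 4: done
  S: {a,b,d}  A: {a,b,c,d}  B: {a,d}  C: {a,b,c,d}

FIRST(A) = ["a", "b", "c", "d"]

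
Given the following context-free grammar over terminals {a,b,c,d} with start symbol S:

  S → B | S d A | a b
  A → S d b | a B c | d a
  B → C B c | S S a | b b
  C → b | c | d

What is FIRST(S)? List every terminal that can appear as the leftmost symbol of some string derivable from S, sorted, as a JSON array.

FIRST sets, iterate to fixpoint:
iter 1:
  A via A→a B c: +{a}
  A via A→d a: +{d}
  B via B→b b: +{b}
  C via C→b: +{b}
  C via C→c: +{c}
  C via C→d: +{d}
  S via S→B: +{b}
  S via S→a b: +{a}
  FIRST[S]={a,b}  FIRST[A]={a,d}  FIRST[B]={b}  FIRST[C]={b,c,d}
iter 2:
  A via A→S d b: +{b}
  B via B→C B c: +{c,d}
  B via B→S S a: +{a}
  S via S→B: +{c,d}
  FIRST[S]={a,b,c,d}  FIRST[A]={a,b,d}  FIRST[B]={a,b,c,d}  FIRST[C]={b,c,d}
iter 3:
  A via A→S d b: +{c}
  FIRST[S]={a,b,c,d}  FIRST[A]={a,b,c,d}  FIRST[B]={a,b,c,d}  FIRST[C]={b,c,d}
iter 4: — fixpoint
  FIRST[S]={a,b,c,d}  FIRST[A]={a,b,c,d}  FIRST[B]={a,b,c,d}  FIRST[C]={b,c,d}

FIRST(S) = ["a", "b", "c", "d"]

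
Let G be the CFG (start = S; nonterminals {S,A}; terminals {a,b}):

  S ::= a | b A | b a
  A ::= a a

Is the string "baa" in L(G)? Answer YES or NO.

Convert to CNF:
  S -> T1 A | T1 T0 | a
  A -> T0 T0
  T0 -> a
  T1 -> b

Fill CYK table bottom-up:
  cell(0,0) b: {T1}  orig:{}
  cell(1,1) a: {S,T0}  orig:{S}
  cell(2,2) a: {S,T0}  orig:{S}
  cell(0,1) ba: {S}
  cell(1,2) aa: {A}
  cell(0,2) baa: {S}

S ∈ T[0,2] ⇒ YES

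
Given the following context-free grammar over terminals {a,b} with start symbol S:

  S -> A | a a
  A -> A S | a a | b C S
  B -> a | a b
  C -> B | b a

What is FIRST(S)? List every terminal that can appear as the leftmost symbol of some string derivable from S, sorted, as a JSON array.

FIRST sets, iterate to fixpoint:
[1]
  A via A→a a: +{a}
  A via A→b C S: +{b}
  B via B→a: +{a}
  C via C→B: +{a}
  C via C→b a: +{b}
  S via S→A: +{a,b}
  FIRST[S]={a,b}  FIRST[A]={a,b}  FIRST[B]={a}  FIRST[C]={a,b}
[2] (stable)
  FIRST[S]={a,b}  FIRST[A]={a,b}  FIRST[B]={a}  FIRST[C]={a,b}

FIRST(S) = ["a", "b"]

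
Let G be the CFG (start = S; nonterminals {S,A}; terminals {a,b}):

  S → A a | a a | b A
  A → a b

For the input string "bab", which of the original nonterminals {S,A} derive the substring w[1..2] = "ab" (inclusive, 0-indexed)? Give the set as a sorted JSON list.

Convert to CNF:
  S -> A T0 | T0 T0 | T1 A
  A -> T0 T1
  T0 -> a
  T1 -> b

CYK table (by increasing span) (cells [i..j] with 1 ≤ i ≤ j ≤ 2 only):
  [1..1]={T0}  "a"  orig:{}
  [2..2]={T1}  "b"  orig:{}
  [1..2]={A}  "ab"

Original NTs in T[1,2] deriving "ab": ["A"]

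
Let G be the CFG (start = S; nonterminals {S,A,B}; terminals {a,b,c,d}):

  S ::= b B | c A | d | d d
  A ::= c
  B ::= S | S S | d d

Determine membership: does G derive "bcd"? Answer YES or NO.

Convert to CNF:
  S -> T0 B | T1 A | T2 T2 | d
  A -> c
  B -> S S | T0 B | T1 A | T2 T2 | d
  T0 -> b
  T1 -> c
  T2 -> d

CYK table (by increasing span):
  T[0,0] 'b' = {T0}  orig:{}
  T[1,1] 'c' = {A,T1}  orig:{A}
  T[2,2] 'd' = {B,S,T2}  orig:{B,S}
  T[0,1] 'bc' = ∅
  T[1,2] 'cd' = ∅
  T[0,2] 'bcd' = ∅

S ∉ T[0,2] ⇒ NO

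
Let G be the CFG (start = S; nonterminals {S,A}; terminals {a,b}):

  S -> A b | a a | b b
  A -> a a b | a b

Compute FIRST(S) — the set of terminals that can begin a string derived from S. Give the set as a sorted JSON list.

FIRST iteration:
round 1:
  A via A→a a b: +{a}
  S via S→A b: +{a}
  S via S→b b: +{b}
  FIRST(S)={a,b}  FIRST(A)={a}
round 2: — fixpoint
  FIRST(S)={a,b}  FIRST(A)={a}

FIRST(S) = ["a", "b"]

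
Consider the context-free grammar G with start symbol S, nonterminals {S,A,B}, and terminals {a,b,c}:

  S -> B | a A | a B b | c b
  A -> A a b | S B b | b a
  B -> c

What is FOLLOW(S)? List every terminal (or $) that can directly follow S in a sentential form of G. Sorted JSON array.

Compute FIRST by fixpoint:
pass 1:
  A via A→b a: +{b}
  B via B→c: +{c}
  S via S→B: +{c}
  S via S→a A: +{a}
  FIRST[S]={a,c}  FIRST[A]={b}  FIRST[B]={c}
pass 2:
  A via A→S B b: +{a,c}
  FIRST[S]={a,c}  FIRST[A]={a,b,c}  FIRST[B]={c}
pass 3: — fixpoint
  FIRST[S]={a,c}  FIRST[A]={a,b,c}  FIRST[B]={c}

FOLLOW sets:
seed FOLLOW(S) with $
iter 1:
  A→A a b: FOLLOW(A) ⊇ FIRST(a) = {a}; new: +{a}
  A→S B b: FOLLOW(S) ⊇ FIRST(B) = {c}; new: +{c}
  A→S B b: FOLLOW(B) ⊇ FIRST(b) = {b}; new: +{b}
  S→B: FOLLOW(B) ⊇ FOLLOW(S) ⊇ {$,c}; new: +{$,c}
  S→a A: FOLLOW(A) ⊇ FOLLOW(S) ⊇ {$,c}; new: +{$,c}
  FOLLOW[S]={$,c}  FOLLOW[A]={$,a,c}  FOLLOW[B]={$,b,c}
iter 2: (no change)
  FOLLOW[S]={$,c}  FOLLOW[A]={$,a,c}  FOLLOW[B]={$,b,c}

FOLLOW(S) = ["$", "c"]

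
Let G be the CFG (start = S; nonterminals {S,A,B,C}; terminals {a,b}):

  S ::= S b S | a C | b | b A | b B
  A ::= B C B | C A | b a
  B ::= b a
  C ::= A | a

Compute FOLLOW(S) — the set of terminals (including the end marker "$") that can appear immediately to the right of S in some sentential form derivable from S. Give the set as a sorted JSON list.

Compute FIRST by fixpoint:
iter 1:
  A via A→b a: +{b}
  B via B→b a: +{b}
  C via C→A: +{b}
  C via C→a: +{a}
  S via S→a C: +{a}
  S via S→b: +{b}
  FIRST(S)={a,b}  FIRST(A)={b}  FIRST(B)={b}  FIRST(C)={a,b}
iter 2:
  A via A→C A: +{a}
  FIRST(S)={a,b}  FIRST(A)={a,b}  FIRST(B)={b}  FIRST(C)={a,b}
iter 3: (stable)
  FIRST(S)={a,b}  FIRST(A)={a,b}  FIRST(B)={b}  FIRST(C)={a,b}

FOLLOW sets:
initialize: $ ∈ FOLLOW(S)
round 1:
  A→B C B: FOLLOW(B) ⊇ FIRST(C) = {a,b}; new: +{a,b}
  A→B C B: FOLLOW(C) ⊇ FIRST(B) = {b}; new: +{b}
  A→C A: FOLLOW(C) ⊇ FIRST(A) = {a,b}; new: +{a}
  C→A: FOLLOW(A) ⊇ FOLLOW(C) ⊇ {a,b}; new: +{a,b}
  S→S b S: FOLLOW(S) ⊇ FIRST(b) = {b}; new: +{b}
  S→a C: FOLLOW(C) ⊇ FOLLOW(S) ⊇ {$,b}; new: +{$}
  S→b A: FOLLOW(A) ⊇ FOLLOW(S) ⊇ {$,b}; new: +{$}
  S→b B: FOLLOW(B) ⊇ FOLLOW(S) ⊇ {$,b}; new: +{$}
  FOLLOW[S]={$,b}  FOLLOW[A]={$,a,b}  FOLLOW[B]={$,a,b}  FOLLOW[C]={$,a,b}
round 2: — fixpoint
  FOLLOW[S]={$,b}  FOLLOW[A]={$,a,b}  FOLLOW[B]={$,a,b}  FOLLOW[C]={$,a,b}

FOLLOW(S) = ["$", "b"]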